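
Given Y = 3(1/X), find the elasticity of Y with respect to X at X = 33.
Elasticity = -1

Elasticity = (dY/dX) · (X/Y)

dY/dX = -3/X²
At X = 33: dY/dX = -1/363, Y = 1/11

Elasticity = (-1/363) · (33 / (1/11)) = -1

Interpretation: for a small percentage change in X, the percentage change in Y is approximately -1.00 times as large.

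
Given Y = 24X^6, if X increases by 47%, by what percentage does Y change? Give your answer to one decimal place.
909.0%

For Y = 24X^6:
If X → X(1 + 0.47)
Then Y → Y · (1 + 0.47)^6
     ≈ Y · 10.0903

Percentage change = ((1 + 0.47)^6 − 1) × 100% ≈ 909.0%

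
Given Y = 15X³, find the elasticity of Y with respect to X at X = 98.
Elasticity = 3

Elasticity = (dY/dX) · (X/Y)

dY/dX = 45·X²
At X = 98: dY/dX = 432180, Y = 14117880

Elasticity = 432180 · (98 / 14117880) = 3

Interpretation: for a small percentage change in X, the percentage change in Y is approximately 3.00 times as large.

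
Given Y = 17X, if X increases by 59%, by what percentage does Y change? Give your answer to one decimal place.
59.0%

For Y = 17X:
If X → X(1 + 0.59)
Then Y → Y · (1 + 0.59)^1
     = Y · 1.5900

Percentage change = ((1 + 0.59)^1 − 1) × 100% = 59.0%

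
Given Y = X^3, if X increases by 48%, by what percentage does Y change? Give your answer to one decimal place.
224.2%

For Y = X^3:
If X → X(1 + 0.48)
Then Y → Y · (1 + 0.48)^3
     ≈ Y · 3.2418

Percentage change = ((1 + 0.48)^3 − 1) × 100% ≈ 224.2%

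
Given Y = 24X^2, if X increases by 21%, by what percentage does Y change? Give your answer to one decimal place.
46.4%

For Y = 24X^2:
If X → X(1 + 0.21)
Then Y → Y · (1 + 0.21)^2
     = Y · 1.4641

Percentage change = ((1 + 0.21)^2 − 1) × 100% ≈ 46.4%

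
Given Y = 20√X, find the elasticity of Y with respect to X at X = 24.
Elasticity = 1/2

Elasticity = (dY/dX) · (X/Y)

dY/dX = 10/√X
At X = 24: dY/dX = 5·√6/6, Y = 40·√6

Elasticity = (5·√6/6) · (24 / (40·√6)) = 1/2

Interpretation: for a small percentage change in X, the percentage change in Y is approximately 0.50 times as large.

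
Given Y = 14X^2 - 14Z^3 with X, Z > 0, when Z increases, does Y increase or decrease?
Y decreases

Taking the partial derivative:
∂Y/∂Z = -42Z^2

∂Y/∂Z = -42Z^2 < 0 (assuming positive values)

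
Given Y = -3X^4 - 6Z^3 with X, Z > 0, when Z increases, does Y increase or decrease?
Y decreases

Taking the partial derivative:
∂Y/∂Z = -18Z^2

∂Y/∂Z = -18Z^2 < 0 (assuming positive values)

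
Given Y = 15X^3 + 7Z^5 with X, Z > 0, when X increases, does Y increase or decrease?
Y increases

Taking the partial derivative:
∂Y/∂X = 45X^2

∂Y/∂X = 45X^2 > 0 (assuming positive values)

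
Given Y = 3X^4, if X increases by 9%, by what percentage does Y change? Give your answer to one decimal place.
41.2%

For Y = 3X^4:
If X → X(1 + 0.09)
Then Y → Y · (1 + 0.09)^4
     ≈ Y · 1.4116

Percentage change = ((1 + 0.09)^4 − 1) × 100% ≈ 41.2%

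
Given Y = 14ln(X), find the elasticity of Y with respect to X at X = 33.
Elasticity = 1/ln(33) ≈ 0.2860

Elasticity = (dY/dX) · (X/Y)

dY/dX = 14/X
At X = 33: dY/dX = 14/33, Y = 14·ln(33)

Elasticity = (14/33) · (33 / (14·ln(33))) = 1/ln(33) ≈ 0.2860

Interpretation: for a small percentage change in X, the percentage change in Y is approximately 0.29 times as large.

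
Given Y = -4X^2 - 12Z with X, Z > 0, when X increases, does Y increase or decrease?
Y decreases

Taking the partial derivative:
∂Y/∂X = -8X

∂Y/∂X = -8X < 0 (assuming positive values)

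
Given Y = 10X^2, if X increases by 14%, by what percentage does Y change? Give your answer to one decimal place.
30.0%

For Y = 10X^2:
If X → X(1 + 0.14)
Then Y → Y · (1 + 0.14)^2
     = Y · 1.2996

Percentage change = ((1 + 0.14)^2 − 1) × 100% ≈ 30.0%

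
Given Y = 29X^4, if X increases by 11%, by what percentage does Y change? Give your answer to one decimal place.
51.8%

For Y = 29X^4:
If X → X(1 + 0.11)
Then Y → Y · (1 + 0.11)^4
     ≈ Y · 1.5181

Percentage change = ((1 + 0.11)^4 − 1) × 100% ≈ 51.8%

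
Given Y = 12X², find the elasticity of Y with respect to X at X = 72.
Elasticity = 2

Elasticity = (dY/dX) · (X/Y)

dY/dX = 24·X
At X = 72: dY/dX = 1728, Y = 62208

Elasticity = 1728 · (72 / 62208) = 2

Interpretation: for a small percentage change in X, the percentage change in Y is approximately 2.00 times as large.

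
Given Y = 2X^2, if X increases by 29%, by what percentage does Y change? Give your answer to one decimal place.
66.4%

For Y = 2X^2:
If X → X(1 + 0.29)
Then Y → Y · (1 + 0.29)^2
     = Y · 1.6641

Percentage change = ((1 + 0.29)^2 − 1) × 100% ≈ 66.4%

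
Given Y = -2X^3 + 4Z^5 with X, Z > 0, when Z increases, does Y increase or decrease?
Y increases

Taking the partial derivative:
∂Y/∂Z = 20Z^4

∂Y/∂Z = 20Z^4 > 0 (assuming positive values)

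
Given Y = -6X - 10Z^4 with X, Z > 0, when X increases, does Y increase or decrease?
Y decreases

Taking the partial derivative:
∂Y/∂X = -6

∂Y/∂X = -6 < 0 (assuming positive values)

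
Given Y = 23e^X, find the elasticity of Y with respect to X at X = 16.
Elasticity = 16

Elasticity = (dY/dX) · (X/Y)

dY/dX = 23·e^X
At X = 16: dY/dX = 23·e^16, Y = 23·e^16

Elasticity = (23·e^16) · (16 / (23·e^16)) = 16

Interpretation: for a small percentage change in X, the percentage change in Y is approximately 16.00 times as large.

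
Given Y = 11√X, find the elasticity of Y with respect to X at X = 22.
Elasticity = 1/2

Elasticity = (dY/dX) · (X/Y)

dY/dX = 11/(2·√X)
At X = 22: dY/dX = √22/4, Y = 11·√22

Elasticity = (√22/4) · (22 / (11·√22)) = 1/2

Interpretation: for a small percentage change in X, the percentage change in Y is approximately 0.50 times as large.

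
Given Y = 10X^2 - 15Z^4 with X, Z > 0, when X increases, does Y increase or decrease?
Y increases

Taking the partial derivative:
∂Y/∂X = 20X

∂Y/∂X = 20X > 0 (assuming positive values)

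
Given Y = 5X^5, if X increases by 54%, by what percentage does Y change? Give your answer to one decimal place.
766.2%

For Y = 5X^5:
If X → X(1 + 0.54)
Then Y → Y · (1 + 0.54)^5
     ≈ Y · 8.6617

Percentage change = ((1 + 0.54)^5 − 1) × 100% ≈ 766.2%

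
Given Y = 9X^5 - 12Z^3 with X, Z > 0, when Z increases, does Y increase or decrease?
Y decreases

Taking the partial derivative:
∂Y/∂Z = -36Z^2

∂Y/∂Z = -36Z^2 < 0 (assuming positive values)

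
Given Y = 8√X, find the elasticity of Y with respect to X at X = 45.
Elasticity = 1/2

Elasticity = (dY/dX) · (X/Y)

dY/dX = 4/√X
At X = 45: dY/dX = 4·√5/15, Y = 24·√5

Elasticity = (4·√5/15) · (45 / (24·√5)) = 1/2

Interpretation: for a small percentage change in X, the percentage change in Y is approximately 0.50 times as large.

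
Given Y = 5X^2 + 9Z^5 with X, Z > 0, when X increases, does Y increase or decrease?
Y increases

Taking the partial derivative:
∂Y/∂X = 10X

∂Y/∂X = 10X > 0 (assuming positive values)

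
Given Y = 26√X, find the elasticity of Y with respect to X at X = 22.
Elasticity = 1/2

Elasticity = (dY/dX) · (X/Y)

dY/dX = 13/√X
At X = 22: dY/dX = 13·√22/22, Y = 26·√22

Elasticity = (13·√22/22) · (22 / (26·√22)) = 1/2

Interpretation: for a small percentage change in X, the percentage change in Y is approximately 0.50 times as large.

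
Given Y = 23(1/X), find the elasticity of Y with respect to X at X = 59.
Elasticity = -1

Elasticity = (dY/dX) · (X/Y)

dY/dX = -23/X²
At X = 59: dY/dX = -23/3481, Y = 23/59

Elasticity = (-23/3481) · (59 / (23/59)) = -1

Interpretation: for a small percentage change in X, the percentage change in Y is approximately -1.00 times as large.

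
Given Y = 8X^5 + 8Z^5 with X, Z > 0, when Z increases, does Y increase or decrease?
Y increases

Taking the partial derivative:
∂Y/∂Z = 40Z^4

∂Y/∂Z = 40Z^4 > 0 (assuming positive values)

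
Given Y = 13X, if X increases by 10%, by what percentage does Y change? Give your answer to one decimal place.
10.0%

For Y = 13X:
If X → X(1 + 0.1)
Then Y → Y · (1 + 0.1)^1
     = Y · 1.1000

Percentage change = ((1 + 0.1)^1 − 1) × 100% = 10.0%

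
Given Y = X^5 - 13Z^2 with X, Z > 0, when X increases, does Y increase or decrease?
Y increases

Taking the partial derivative:
∂Y/∂X = 5X^4

∂Y/∂X = 5X^4 > 0 (assuming positive values)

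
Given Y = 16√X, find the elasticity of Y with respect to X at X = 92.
Elasticity = 1/2

Elasticity = (dY/dX) · (X/Y)

dY/dX = 8/√X
At X = 92: dY/dX = 4·√23/23, Y = 32·√23

Elasticity = (4·√23/23) · (92 / (32·√23)) = 1/2

Interpretation: for a small percentage change in X, the percentage change in Y is approximately 0.50 times as large.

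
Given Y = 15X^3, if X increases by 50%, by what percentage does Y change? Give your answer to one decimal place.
237.5%

For Y = 15X^3:
If X → X(1 + 0.5)
Then Y → Y · (1 + 0.5)^3
     = Y · 3.3750

Percentage change = ((1 + 0.5)^3 − 1) × 100% = 237.5%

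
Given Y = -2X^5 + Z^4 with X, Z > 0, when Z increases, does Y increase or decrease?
Y increases

Taking the partial derivative:
∂Y/∂Z = 4Z^3

∂Y/∂Z = 4Z^3 > 0 (assuming positive values)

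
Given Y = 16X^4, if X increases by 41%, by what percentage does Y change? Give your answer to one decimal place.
295.3%

For Y = 16X^4:
If X → X(1 + 0.41)
Then Y → Y · (1 + 0.41)^4
     ≈ Y · 3.9525

Percentage change = ((1 + 0.41)^4 − 1) × 100% ≈ 295.3%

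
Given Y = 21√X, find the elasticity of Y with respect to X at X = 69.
Elasticity = 1/2

Elasticity = (dY/dX) · (X/Y)

dY/dX = 21/(2·√X)
At X = 69: dY/dX = 7·√69/46, Y = 21·√69

Elasticity = (7·√69/46) · (69 / (21·√69)) = 1/2

Interpretation: for a small percentage change in X, the percentage change in Y is approximately 0.50 times as large.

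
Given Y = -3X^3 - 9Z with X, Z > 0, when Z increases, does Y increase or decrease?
Y decreases

Taking the partial derivative:
∂Y/∂Z = -9

∂Y/∂Z = -9 < 0 (assuming positive values)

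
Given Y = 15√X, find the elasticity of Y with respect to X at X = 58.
Elasticity = 1/2

Elasticity = (dY/dX) · (X/Y)

dY/dX = 15/(2·√X)
At X = 58: dY/dX = 15·√58/116, Y = 15·√58

Elasticity = (15·√58/116) · (58 / (15·√58)) = 1/2

Interpretation: for a small percentage change in X, the percentage change in Y is approximately 0.50 times as large.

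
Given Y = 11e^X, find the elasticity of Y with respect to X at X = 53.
Elasticity = 53

Elasticity = (dY/dX) · (X/Y)

dY/dX = 11·e^X
At X = 53: dY/dX = 11·e^53, Y = 11·e^53

Elasticity = (11·e^53) · (53 / (11·e^53)) = 53

Interpretation: for a small percentage change in X, the percentage change in Y is approximately 53.00 times as large.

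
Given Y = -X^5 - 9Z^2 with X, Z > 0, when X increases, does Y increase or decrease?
Y decreases

Taking the partial derivative:
∂Y/∂X = -5X^4

∂Y/∂X = -5X^4 < 0 (assuming positive values)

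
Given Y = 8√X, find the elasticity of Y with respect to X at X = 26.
Elasticity = 1/2

Elasticity = (dY/dX) · (X/Y)

dY/dX = 4/√X
At X = 26: dY/dX = 2·√26/13, Y = 8·√26

Elasticity = (2·√26/13) · (26 / (8·√26)) = 1/2

Interpretation: for a small percentage change in X, the percentage change in Y is approximately 0.50 times as large.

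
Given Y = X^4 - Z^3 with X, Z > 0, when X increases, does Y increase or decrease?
Y increases

Taking the partial derivative:
∂Y/∂X = 4X^3

∂Y/∂X = 4X^3 > 0 (assuming positive values)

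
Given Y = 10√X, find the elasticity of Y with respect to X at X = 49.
Elasticity = 1/2

Elasticity = (dY/dX) · (X/Y)

dY/dX = 5/√X
At X = 49: dY/dX = 5/7, Y = 70

Elasticity = (5/7) · (49 / 70) = 1/2

Interpretation: for a small percentage change in X, the percentage change in Y is approximately 0.50 times as large.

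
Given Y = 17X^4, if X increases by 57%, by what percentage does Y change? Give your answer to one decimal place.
507.6%

For Y = 17X^4:
If X → X(1 + 0.57)
Then Y → Y · (1 + 0.57)^4
     ≈ Y · 6.0757

Percentage change = ((1 + 0.57)^4 − 1) × 100% ≈ 507.6%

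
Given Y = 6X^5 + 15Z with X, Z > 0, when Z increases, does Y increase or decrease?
Y increases

Taking the partial derivative:
∂Y/∂Z = 15

∂Y/∂Z = 15 > 0 (assuming positive values)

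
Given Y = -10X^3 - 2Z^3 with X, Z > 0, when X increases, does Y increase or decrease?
Y decreases

Taking the partial derivative:
∂Y/∂X = -30X^2

∂Y/∂X = -30X^2 < 0 (assuming positive values)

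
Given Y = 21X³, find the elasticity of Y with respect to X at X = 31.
Elasticity = 3

Elasticity = (dY/dX) · (X/Y)

dY/dX = 63·X²
At X = 31: dY/dX = 60543, Y = 625611

Elasticity = 60543 · (31 / 625611) = 3

Interpretation: for a small percentage change in X, the percentage change in Y is approximately 3.00 times as large.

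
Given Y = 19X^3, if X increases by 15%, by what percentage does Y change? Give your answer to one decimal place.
52.1%

For Y = 19X^3:
If X → X(1 + 0.15)
Then Y → Y · (1 + 0.15)^3
     ≈ Y · 1.5209

Percentage change = ((1 + 0.15)^3 − 1) × 100% ≈ 52.1%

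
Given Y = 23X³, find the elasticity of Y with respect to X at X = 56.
Elasticity = 3

Elasticity = (dY/dX) · (X/Y)

dY/dX = 69·X²
At X = 56: dY/dX = 216384, Y = 4039168

Elasticity = 216384 · (56 / 4039168) = 3

Interpretation: for a small percentage change in X, the percentage change in Y is approximately 3.00 times as large.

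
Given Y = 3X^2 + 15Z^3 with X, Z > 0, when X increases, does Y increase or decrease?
Y increases

Taking the partial derivative:
∂Y/∂X = 6X

∂Y/∂X = 6X > 0 (assuming positive values)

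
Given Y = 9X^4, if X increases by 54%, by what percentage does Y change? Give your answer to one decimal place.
462.4%

For Y = 9X^4:
If X → X(1 + 0.54)
Then Y → Y · (1 + 0.54)^4
     ≈ Y · 5.6245

Percentage change = ((1 + 0.54)^4 − 1) × 100% ≈ 462.4%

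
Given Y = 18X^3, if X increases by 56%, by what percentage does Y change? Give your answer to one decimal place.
279.6%

For Y = 18X^3:
If X → X(1 + 0.56)
Then Y → Y · (1 + 0.56)^3
     ≈ Y · 3.7964

Percentage change = ((1 + 0.56)^3 − 1) × 100% ≈ 279.6%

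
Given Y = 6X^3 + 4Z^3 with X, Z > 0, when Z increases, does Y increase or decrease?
Y increases

Taking the partial derivative:
∂Y/∂Z = 12Z^2

∂Y/∂Z = 12Z^2 > 0 (assuming positive values)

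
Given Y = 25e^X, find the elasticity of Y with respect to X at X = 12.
Elasticity = 12

Elasticity = (dY/dX) · (X/Y)

dY/dX = 25·e^X
At X = 12: dY/dX = 25·e^12, Y = 25·e^12

Elasticity = (25·e^12) · (12 / (25·e^12)) = 12

Interpretation: for a small percentage change in X, the percentage change in Y is approximately 12.00 times as large.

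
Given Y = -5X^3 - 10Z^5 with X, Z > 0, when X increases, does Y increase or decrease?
Y decreases

Taking the partial derivative:
∂Y/∂X = -15X^2

∂Y/∂X = -15X^2 < 0 (assuming positive values)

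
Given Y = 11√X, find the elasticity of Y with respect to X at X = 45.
Elasticity = 1/2

Elasticity = (dY/dX) · (X/Y)

dY/dX = 11/(2·√X)
At X = 45: dY/dX = 11·√5/30, Y = 33·√5

Elasticity = (11·√5/30) · (45 / (33·√5)) = 1/2

Interpretation: for a small percentage change in X, the percentage change in Y is approximately 0.50 times as large.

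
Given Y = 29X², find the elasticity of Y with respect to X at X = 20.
Elasticity = 2

Elasticity = (dY/dX) · (X/Y)

dY/dX = 58·X
At X = 20: dY/dX = 1160, Y = 11600

Elasticity = 1160 · (20 / 11600) = 2

Interpretation: for a small percentage change in X, the percentage change in Y is approximately 2.00 times as large.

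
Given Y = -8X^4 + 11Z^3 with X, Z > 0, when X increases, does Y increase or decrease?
Y decreases

Taking the partial derivative:
∂Y/∂X = -32X^3

∂Y/∂X = -32X^3 < 0 (assuming positive values)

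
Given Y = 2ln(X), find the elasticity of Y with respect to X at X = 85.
Elasticity = 1/ln(85) ≈ 0.2251

Elasticity = (dY/dX) · (X/Y)

dY/dX = 2/X
At X = 85: dY/dX = 2/85, Y = 2·ln(85)

Elasticity = (2/85) · (85 / (2·ln(85))) = 1/ln(85) ≈ 0.2251

Interpretation: for a small percentage change in X, the percentage change in Y is approximately 0.23 times as large.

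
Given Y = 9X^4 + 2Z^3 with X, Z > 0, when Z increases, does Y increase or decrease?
Y increases

Taking the partial derivative:
∂Y/∂Z = 6Z^2

∂Y/∂Z = 6Z^2 > 0 (assuming positive values)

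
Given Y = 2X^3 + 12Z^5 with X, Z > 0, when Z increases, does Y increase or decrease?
Y increases

Taking the partial derivative:
∂Y/∂Z = 60Z^4

∂Y/∂Z = 60Z^4 > 0 (assuming positive values)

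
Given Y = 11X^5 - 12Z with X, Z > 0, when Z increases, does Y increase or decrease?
Y decreases

Taking the partial derivative:
∂Y/∂Z = -12

∂Y/∂Z = -12 < 0 (assuming positive values)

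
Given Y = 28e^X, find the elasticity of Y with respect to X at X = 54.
Elasticity = 54

Elasticity = (dY/dX) · (X/Y)

dY/dX = 28·e^X
At X = 54: dY/dX = 28·e^54, Y = 28·e^54

Elasticity = (28·e^54) · (54 / (28·e^54)) = 54

Interpretation: for a small percentage change in X, the percentage change in Y is approximately 54.00 times as large.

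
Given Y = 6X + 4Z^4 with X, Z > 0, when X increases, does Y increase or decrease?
Y increases

Taking the partial derivative:
∂Y/∂X = 6

∂Y/∂X = 6 > 0 (assuming positive values)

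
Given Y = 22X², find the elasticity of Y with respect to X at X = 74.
Elasticity = 2

Elasticity = (dY/dX) · (X/Y)

dY/dX = 44·X
At X = 74: dY/dX = 3256, Y = 120472

Elasticity = 3256 · (74 / 120472) = 2

Interpretation: for a small percentage change in X, the percentage change in Y is approximately 2.00 times as large.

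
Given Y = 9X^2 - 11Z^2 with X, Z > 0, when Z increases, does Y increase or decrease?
Y decreases

Taking the partial derivative:
∂Y/∂Z = -22Z

∂Y/∂Z = -22Z < 0 (assuming positive values)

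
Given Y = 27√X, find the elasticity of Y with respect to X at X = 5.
Elasticity = 1/2

Elasticity = (dY/dX) · (X/Y)

dY/dX = 27/(2·√X)
At X = 5: dY/dX = 27·√5/10, Y = 27·√5

Elasticity = (27·√5/10) · (5 / (27·√5)) = 1/2

Interpretation: for a small percentage change in X, the percentage change in Y is approximately 0.50 times as large.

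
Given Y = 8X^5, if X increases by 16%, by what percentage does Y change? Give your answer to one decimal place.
110.0%

For Y = 8X^5:
If X → X(1 + 0.16)
Then Y → Y · (1 + 0.16)^5
     ≈ Y · 2.1003

Percentage change = ((1 + 0.16)^5 − 1) × 100% ≈ 110.0%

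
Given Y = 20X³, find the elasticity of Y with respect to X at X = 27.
Elasticity = 3

Elasticity = (dY/dX) · (X/Y)

dY/dX = 60·X²
At X = 27: dY/dX = 43740, Y = 393660

Elasticity = 43740 · (27 / 393660) = 3

Interpretation: for a small percentage change in X, the percentage change in Y is approximately 3.00 times as large.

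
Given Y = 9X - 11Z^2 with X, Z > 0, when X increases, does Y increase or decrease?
Y increases

Taking the partial derivative:
∂Y/∂X = 9

∂Y/∂X = 9 > 0 (assuming positive values)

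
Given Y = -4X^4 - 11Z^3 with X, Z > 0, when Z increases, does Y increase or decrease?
Y decreases

Taking the partial derivative:
∂Y/∂Z = -33Z^2

∂Y/∂Z = -33Z^2 < 0 (assuming positive values)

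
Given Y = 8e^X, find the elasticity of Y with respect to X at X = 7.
Elasticity = 7

Elasticity = (dY/dX) · (X/Y)

dY/dX = 8·e^X
At X = 7: dY/dX = 8·e^7, Y = 8·e^7

Elasticity = (8·e^7) · (7 / (8·e^7)) = 7

Interpretation: for a small percentage change in X, the percentage change in Y is approximately 7.00 times as large.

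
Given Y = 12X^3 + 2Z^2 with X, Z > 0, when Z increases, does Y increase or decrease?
Y increases

Taking the partial derivative:
∂Y/∂Z = 4Z

∂Y/∂Z = 4Z > 0 (assuming positive values)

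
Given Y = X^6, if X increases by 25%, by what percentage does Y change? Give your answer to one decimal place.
281.5%

For Y = X^6:
If X → X(1 + 0.25)
Then Y → Y · (1 + 0.25)^6
     ≈ Y · 3.8147

Percentage change = ((1 + 0.25)^6 − 1) × 100% ≈ 281.5%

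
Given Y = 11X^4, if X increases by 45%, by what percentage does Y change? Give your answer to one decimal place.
342.1%

For Y = 11X^4:
If X → X(1 + 0.45)
Then Y → Y · (1 + 0.45)^4
     ≈ Y · 4.4205

Percentage change = ((1 + 0.45)^4 − 1) × 100% ≈ 342.1%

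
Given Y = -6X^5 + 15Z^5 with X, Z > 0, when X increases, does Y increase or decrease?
Y decreases

Taking the partial derivative:
∂Y/∂X = -30X^4

∂Y/∂X = -30X^4 < 0 (assuming positive values)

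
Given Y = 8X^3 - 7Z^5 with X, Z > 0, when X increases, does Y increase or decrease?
Y increases

Taking the partial derivative:
∂Y/∂X = 24X^2

∂Y/∂X = 24X^2 > 0 (assuming positive values)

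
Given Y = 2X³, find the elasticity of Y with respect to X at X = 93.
Elasticity = 3

Elasticity = (dY/dX) · (X/Y)

dY/dX = 6·X²
At X = 93: dY/dX = 51894, Y = 1608714

Elasticity = 51894 · (93 / 1608714) = 3

Interpretation: for a small percentage change in X, the percentage change in Y is approximately 3.00 times as large.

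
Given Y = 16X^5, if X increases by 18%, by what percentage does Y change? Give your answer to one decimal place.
128.8%

For Y = 16X^5:
If X → X(1 + 0.18)
Then Y → Y · (1 + 0.18)^5
     ≈ Y · 2.2878

Percentage change = ((1 + 0.18)^5 − 1) × 100% ≈ 128.8%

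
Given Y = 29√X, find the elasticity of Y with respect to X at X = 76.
Elasticity = 1/2

Elasticity = (dY/dX) · (X/Y)

dY/dX = 29/(2·√X)
At X = 76: dY/dX = 29·√19/76, Y = 58·√19

Elasticity = (29·√19/76) · (76 / (58·√19)) = 1/2

Interpretation: for a small percentage change in X, the percentage change in Y is approximately 0.50 times as large.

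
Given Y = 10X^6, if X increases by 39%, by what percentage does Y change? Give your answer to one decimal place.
621.3%

For Y = 10X^6:
If X → X(1 + 0.39)
Then Y → Y · (1 + 0.39)^6
     ≈ Y · 7.2125

Percentage change = ((1 + 0.39)^6 − 1) × 100% ≈ 621.3%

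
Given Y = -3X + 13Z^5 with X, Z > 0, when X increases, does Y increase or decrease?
Y decreases

Taking the partial derivative:
∂Y/∂X = -3

∂Y/∂X = -3 < 0 (assuming positive values)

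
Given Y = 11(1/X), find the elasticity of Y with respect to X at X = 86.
Elasticity = -1

Elasticity = (dY/dX) · (X/Y)

dY/dX = -11/X²
At X = 86: dY/dX = -11/7396, Y = 11/86

Elasticity = (-11/7396) · (86 / (11/86)) = -1

Interpretation: for a small percentage change in X, the percentage change in Y is approximately -1.00 times as large.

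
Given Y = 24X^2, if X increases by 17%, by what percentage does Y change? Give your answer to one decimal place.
36.9%

For Y = 24X^2:
If X → X(1 + 0.17)
Then Y → Y · (1 + 0.17)^2
     = Y · 1.3689

Percentage change = ((1 + 0.17)^2 − 1) × 100% ≈ 36.9%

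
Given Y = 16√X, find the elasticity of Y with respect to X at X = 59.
Elasticity = 1/2

Elasticity = (dY/dX) · (X/Y)

dY/dX = 8/√X
At X = 59: dY/dX = 8·√59/59, Y = 16·√59

Elasticity = (8·√59/59) · (59 / (16·√59)) = 1/2

Interpretation: for a small percentage change in X, the percentage change in Y is approximately 0.50 times as large.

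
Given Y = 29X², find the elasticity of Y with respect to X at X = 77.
Elasticity = 2

Elasticity = (dY/dX) · (X/Y)

dY/dX = 58·X
At X = 77: dY/dX = 4466, Y = 171941

Elasticity = 4466 · (77 / 171941) = 2

Interpretation: for a small percentage change in X, the percentage change in Y is approximately 2.00 times as large.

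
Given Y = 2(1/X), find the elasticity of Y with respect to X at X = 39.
Elasticity = -1

Elasticity = (dY/dX) · (X/Y)

dY/dX = -2/X²
At X = 39: dY/dX = -2/1521, Y = 2/39

Elasticity = (-2/1521) · (39 / (2/39)) = -1

Interpretation: for a small percentage change in X, the percentage change in Y is approximately -1.00 times as large.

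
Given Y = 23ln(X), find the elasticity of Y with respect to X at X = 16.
Elasticity = 1/ln(16) ≈ 0.3607

Elasticity = (dY/dX) · (X/Y)

dY/dX = 23/X
At X = 16: dY/dX = 23/16, Y = 23·ln(16)

Elasticity = (23/16) · (16 / (23·ln(16))) = 1/ln(16) ≈ 0.3607

Interpretation: for a small percentage change in X, the percentage change in Y is approximately 0.36 times as large.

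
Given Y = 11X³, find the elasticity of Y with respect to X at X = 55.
Elasticity = 3

Elasticity = (dY/dX) · (X/Y)

dY/dX = 33·X²
At X = 55: dY/dX = 99825, Y = 1830125

Elasticity = 99825 · (55 / 1830125) = 3

Interpretation: for a small percentage change in X, the percentage change in Y is approximately 3.00 times as large.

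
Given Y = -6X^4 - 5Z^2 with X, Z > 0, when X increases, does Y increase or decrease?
Y decreases

Taking the partial derivative:
∂Y/∂X = -24X^3

∂Y/∂X = -24X^3 < 0 (assuming positive values)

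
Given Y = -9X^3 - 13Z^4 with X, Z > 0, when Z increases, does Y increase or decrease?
Y decreases

Taking the partial derivative:
∂Y/∂Z = -52Z^3

∂Y/∂Z = -52Z^3 < 0 (assuming positive values)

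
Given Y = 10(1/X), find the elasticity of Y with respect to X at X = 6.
Elasticity = -1

Elasticity = (dY/dX) · (X/Y)

dY/dX = -10/X²
At X = 6: dY/dX = -5/18, Y = 5/3

Elasticity = (-5/18) · (6 / (5/3)) = -1

Interpretation: for a small percentage change in X, the percentage change in Y is approximately -1.00 times as large.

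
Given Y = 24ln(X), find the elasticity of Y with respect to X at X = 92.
Elasticity = 1/ln(92) ≈ 0.2212

Elasticity = (dY/dX) · (X/Y)

dY/dX = 24/X
At X = 92: dY/dX = 6/23, Y = 24·ln(92)

Elasticity = (6/23) · (92 / (24·ln(92))) = 1/ln(92) ≈ 0.2212

Interpretation: for a small percentage change in X, the percentage change in Y is approximately 0.22 times as large.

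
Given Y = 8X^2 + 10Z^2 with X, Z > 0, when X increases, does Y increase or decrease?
Y increases

Taking the partial derivative:
∂Y/∂X = 16X

∂Y/∂X = 16X > 0 (assuming positive values)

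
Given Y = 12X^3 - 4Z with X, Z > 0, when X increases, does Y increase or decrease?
Y increases

Taking the partial derivative:
∂Y/∂X = 36X^2

∂Y/∂X = 36X^2 > 0 (assuming positive values)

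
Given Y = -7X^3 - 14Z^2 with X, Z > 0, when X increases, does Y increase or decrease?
Y decreases

Taking the partial derivative:
∂Y/∂X = -21X^2

∂Y/∂X = -21X^2 < 0 (assuming positive values)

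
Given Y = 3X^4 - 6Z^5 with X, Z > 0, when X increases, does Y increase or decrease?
Y increases

Taking the partial derivative:
∂Y/∂X = 12X^3

∂Y/∂X = 12X^3 > 0 (assuming positive values)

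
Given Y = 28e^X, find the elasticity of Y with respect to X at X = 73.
Elasticity = 73

Elasticity = (dY/dX) · (X/Y)

dY/dX = 28·e^X
At X = 73: dY/dX = 28·e^73, Y = 28·e^73

Elasticity = (28·e^73) · (73 / (28·e^73)) = 73

Interpretation: for a small percentage change in X, the percentage change in Y is approximately 73.00 times as large.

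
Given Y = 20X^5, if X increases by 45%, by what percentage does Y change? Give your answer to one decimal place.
541.0%

For Y = 20X^5:
If X → X(1 + 0.45)
Then Y → Y · (1 + 0.45)^5
     ≈ Y · 6.4097

Percentage change = ((1 + 0.45)^5 − 1) × 100% ≈ 541.0%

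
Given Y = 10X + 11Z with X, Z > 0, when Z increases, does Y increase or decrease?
Y increases

Taking the partial derivative:
∂Y/∂Z = 11

∂Y/∂Z = 11 > 0 (assuming positive values)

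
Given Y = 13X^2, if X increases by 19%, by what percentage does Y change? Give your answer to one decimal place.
41.6%

For Y = 13X^2:
If X → X(1 + 0.19)
Then Y → Y · (1 + 0.19)^2
     = Y · 1.4161

Percentage change = ((1 + 0.19)^2 − 1) × 100% ≈ 41.6%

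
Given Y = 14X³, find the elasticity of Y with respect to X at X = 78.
Elasticity = 3

Elasticity = (dY/dX) · (X/Y)

dY/dX = 42·X²
At X = 78: dY/dX = 255528, Y = 6643728

Elasticity = 255528 · (78 / 6643728) = 3

Interpretation: for a small percentage change in X, the percentage change in Y is approximately 3.00 times as large.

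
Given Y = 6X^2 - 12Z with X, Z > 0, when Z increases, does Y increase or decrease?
Y decreases

Taking the partial derivative:
∂Y/∂Z = -12

∂Y/∂Z = -12 < 0 (assuming positive values)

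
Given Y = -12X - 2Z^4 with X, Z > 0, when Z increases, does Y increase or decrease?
Y decreases

Taking the partial derivative:
∂Y/∂Z = -8Z^3

∂Y/∂Z = -8Z^3 < 0 (assuming positive values)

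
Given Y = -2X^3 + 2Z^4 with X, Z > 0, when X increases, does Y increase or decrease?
Y decreases

Taking the partial derivative:
∂Y/∂X = -6X^2

∂Y/∂X = -6X^2 < 0 (assuming positive values)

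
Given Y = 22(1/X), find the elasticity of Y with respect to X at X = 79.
Elasticity = -1

Elasticity = (dY/dX) · (X/Y)

dY/dX = -22/X²
At X = 79: dY/dX = -22/6241, Y = 22/79

Elasticity = (-22/6241) · (79 / (22/79)) = -1

Interpretation: for a small percentage change in X, the percentage change in Y is approximately -1.00 times as large.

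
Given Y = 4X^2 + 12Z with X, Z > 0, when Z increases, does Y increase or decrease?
Y increases

Taking the partial derivative:
∂Y/∂Z = 12

∂Y/∂Z = 12 > 0 (assuming positive values)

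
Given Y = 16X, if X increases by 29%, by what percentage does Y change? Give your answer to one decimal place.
29.0%

For Y = 16X:
If X → X(1 + 0.29)
Then Y → Y · (1 + 0.29)^1
     = Y · 1.2900

Percentage change = ((1 + 0.29)^1 − 1) × 100% = 29.0%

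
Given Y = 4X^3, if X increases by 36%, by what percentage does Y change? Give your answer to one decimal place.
151.5%

For Y = 4X^3:
If X → X(1 + 0.36)
Then Y → Y · (1 + 0.36)^3
     ≈ Y · 2.5155

Percentage change = ((1 + 0.36)^3 − 1) × 100% ≈ 151.5%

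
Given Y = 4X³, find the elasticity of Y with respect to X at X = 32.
Elasticity = 3

Elasticity = (dY/dX) · (X/Y)

dY/dX = 12·X²
At X = 32: dY/dX = 12288, Y = 131072

Elasticity = 12288 · (32 / 131072) = 3

Interpretation: for a small percentage change in X, the percentage change in Y is approximately 3.00 times as large.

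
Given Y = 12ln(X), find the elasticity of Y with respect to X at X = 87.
Elasticity = 1/ln(87) ≈ 0.2239

Elasticity = (dY/dX) · (X/Y)

dY/dX = 12/X
At X = 87: dY/dX = 4/29, Y = 12·ln(87)

Elasticity = (4/29) · (87 / (12·ln(87))) = 1/ln(87) ≈ 0.2239

Interpretation: for a small percentage change in X, the percentage change in Y is approximately 0.22 times as large.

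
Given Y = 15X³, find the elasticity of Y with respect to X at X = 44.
Elasticity = 3

Elasticity = (dY/dX) · (X/Y)

dY/dX = 45·X²
At X = 44: dY/dX = 87120, Y = 1277760

Elasticity = 87120 · (44 / 1277760) = 3

Interpretation: for a small percentage change in X, the percentage change in Y is approximately 3.00 times as large.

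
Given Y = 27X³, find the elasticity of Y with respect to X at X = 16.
Elasticity = 3

Elasticity = (dY/dX) · (X/Y)

dY/dX = 81·X²
At X = 16: dY/dX = 20736, Y = 110592

Elasticity = 20736 · (16 / 110592) = 3

Interpretation: for a small percentage change in X, the percentage change in Y is approximately 3.00 times as large.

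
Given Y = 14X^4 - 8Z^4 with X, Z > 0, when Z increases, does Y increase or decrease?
Y decreases

Taking the partial derivative:
∂Y/∂Z = -32Z^3

∂Y/∂Z = -32Z^3 < 0 (assuming positive values)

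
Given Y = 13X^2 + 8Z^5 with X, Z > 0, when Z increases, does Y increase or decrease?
Y increases

Taking the partial derivative:
∂Y/∂Z = 40Z^4

∂Y/∂Z = 40Z^4 > 0 (assuming positive values)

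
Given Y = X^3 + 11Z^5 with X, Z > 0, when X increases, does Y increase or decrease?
Y increases

Taking the partial derivative:
∂Y/∂X = 3X^2

∂Y/∂X = 3X^2 > 0 (assuming positive values)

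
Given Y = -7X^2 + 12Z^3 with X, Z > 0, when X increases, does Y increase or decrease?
Y decreases

Taking the partial derivative:
∂Y/∂X = -14X

∂Y/∂X = -14X < 0 (assuming positive values)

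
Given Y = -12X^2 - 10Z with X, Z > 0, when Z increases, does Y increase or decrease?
Y decreases

Taking the partial derivative:
∂Y/∂Z = -10

∂Y/∂Z = -10 < 0 (assuming positive values)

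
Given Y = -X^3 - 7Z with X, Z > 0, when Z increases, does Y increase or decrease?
Y decreases

Taking the partial derivative:
∂Y/∂Z = -7

∂Y/∂Z = -7 < 0 (assuming positive values)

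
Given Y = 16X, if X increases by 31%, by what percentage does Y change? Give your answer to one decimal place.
31.0%

For Y = 16X:
If X → X(1 + 0.31)
Then Y → Y · (1 + 0.31)^1
     = Y · 1.3100

Percentage change = ((1 + 0.31)^1 − 1) × 100% = 31.0%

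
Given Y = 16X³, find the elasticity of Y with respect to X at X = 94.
Elasticity = 3

Elasticity = (dY/dX) · (X/Y)

dY/dX = 48·X²
At X = 94: dY/dX = 424128, Y = 13289344

Elasticity = 424128 · (94 / 13289344) = 3

Interpretation: for a small percentage change in X, the percentage change in Y is approximately 3.00 times as large.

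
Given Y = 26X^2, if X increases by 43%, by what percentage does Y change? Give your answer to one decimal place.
104.5%

For Y = 26X^2:
If X → X(1 + 0.43)
Then Y → Y · (1 + 0.43)^2
     = Y · 2.0449

Percentage change = ((1 + 0.43)^2 − 1) × 100% ≈ 104.5%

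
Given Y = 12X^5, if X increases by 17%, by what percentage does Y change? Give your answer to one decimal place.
119.2%

For Y = 12X^5:
If X → X(1 + 0.17)
Then Y → Y · (1 + 0.17)^5
     ≈ Y · 2.1924

Percentage change = ((1 + 0.17)^5 − 1) × 100% ≈ 119.2%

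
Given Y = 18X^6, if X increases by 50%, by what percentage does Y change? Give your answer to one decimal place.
1039.1%

For Y = 18X^6:
If X → X(1 + 0.5)
Then Y → Y · (1 + 0.5)^6
     ≈ Y · 11.3906

Percentage change = ((1 + 0.5)^6 − 1) × 100% ≈ 1039.1%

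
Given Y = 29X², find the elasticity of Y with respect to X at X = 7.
Elasticity = 2

Elasticity = (dY/dX) · (X/Y)

dY/dX = 58·X
At X = 7: dY/dX = 406, Y = 1421

Elasticity = 406 · (7 / 1421) = 2

Interpretation: for a small percentage change in X, the percentage change in Y is approximately 2.00 times as large.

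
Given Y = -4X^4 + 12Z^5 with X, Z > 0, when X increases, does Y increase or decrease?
Y decreases

Taking the partial derivative:
∂Y/∂X = -16X^3

∂Y/∂X = -16X^3 < 0 (assuming positive values)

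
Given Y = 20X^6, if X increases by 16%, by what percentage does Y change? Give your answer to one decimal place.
143.6%

For Y = 20X^6:
If X → X(1 + 0.16)
Then Y → Y · (1 + 0.16)^6
     ≈ Y · 2.4364

Percentage change = ((1 + 0.16)^6 − 1) × 100% ≈ 143.6%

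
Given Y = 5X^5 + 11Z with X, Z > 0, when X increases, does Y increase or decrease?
Y increases

Taking the partial derivative:
∂Y/∂X = 25X^4

∂Y/∂X = 25X^4 > 0 (assuming positive values)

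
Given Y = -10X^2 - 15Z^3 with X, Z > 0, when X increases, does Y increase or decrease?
Y decreases

Taking the partial derivative:
∂Y/∂X = -20X

∂Y/∂X = -20X < 0 (assuming positive values)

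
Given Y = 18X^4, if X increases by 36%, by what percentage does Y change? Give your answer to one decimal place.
242.1%

For Y = 18X^4:
If X → X(1 + 0.36)
Then Y → Y · (1 + 0.36)^4
     ≈ Y · 3.4210

Percentage change = ((1 + 0.36)^4 − 1) × 100% ≈ 242.1%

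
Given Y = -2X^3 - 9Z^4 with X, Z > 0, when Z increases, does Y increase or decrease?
Y decreases

Taking the partial derivative:
∂Y/∂Z = -36Z^3

∂Y/∂Z = -36Z^3 < 0 (assuming positive values)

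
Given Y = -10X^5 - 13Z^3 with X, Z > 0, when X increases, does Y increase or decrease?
Y decreases

Taking the partial derivative:
∂Y/∂X = -50X^4

∂Y/∂X = -50X^4 < 0 (assuming positive values)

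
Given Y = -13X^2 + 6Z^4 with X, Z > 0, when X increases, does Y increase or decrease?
Y decreases

Taking the partial derivative:
∂Y/∂X = -26X

∂Y/∂X = -26X < 0 (assuming positive values)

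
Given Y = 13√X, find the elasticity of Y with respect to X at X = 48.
Elasticity = 1/2

Elasticity = (dY/dX) · (X/Y)

dY/dX = 13/(2·√X)
At X = 48: dY/dX = 13·√3/24, Y = 52·√3

Elasticity = (13·√3/24) · (48 / (52·√3)) = 1/2

Interpretation: for a small percentage change in X, the percentage change in Y is approximately 0.50 times as large.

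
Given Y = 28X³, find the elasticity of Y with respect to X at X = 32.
Elasticity = 3

Elasticity = (dY/dX) · (X/Y)

dY/dX = 84·X²
At X = 32: dY/dX = 86016, Y = 917504

Elasticity = 86016 · (32 / 917504) = 3

Interpretation: for a small percentage change in X, the percentage change in Y is approximately 3.00 times as large.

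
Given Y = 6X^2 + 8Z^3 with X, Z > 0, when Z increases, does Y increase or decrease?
Y increases

Taking the partial derivative:
∂Y/∂Z = 24Z^2

∂Y/∂Z = 24Z^2 > 0 (assuming positive values)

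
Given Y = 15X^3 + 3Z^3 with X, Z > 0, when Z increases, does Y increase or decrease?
Y increases

Taking the partial derivative:
∂Y/∂Z = 9Z^2

∂Y/∂Z = 9Z^2 > 0 (assuming positive values)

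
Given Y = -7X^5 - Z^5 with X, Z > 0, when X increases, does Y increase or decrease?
Y decreases

Taking the partial derivative:
∂Y/∂X = -35X^4

∂Y/∂X = -35X^4 < 0 (assuming positive values)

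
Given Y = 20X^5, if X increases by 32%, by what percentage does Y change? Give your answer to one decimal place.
300.7%

For Y = 20X^5:
If X → X(1 + 0.32)
Then Y → Y · (1 + 0.32)^5
     ≈ Y · 4.0075

Percentage change = ((1 + 0.32)^5 − 1) × 100% ≈ 300.7%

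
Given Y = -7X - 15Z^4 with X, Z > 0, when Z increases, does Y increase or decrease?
Y decreases

Taking the partial derivative:
∂Y/∂Z = -60Z^3

∂Y/∂Z = -60Z^3 < 0 (assuming positive values)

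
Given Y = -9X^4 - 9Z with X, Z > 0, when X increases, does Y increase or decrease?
Y decreases

Taking the partial derivative:
∂Y/∂X = -36X^3

∂Y/∂X = -36X^3 < 0 (assuming positive values)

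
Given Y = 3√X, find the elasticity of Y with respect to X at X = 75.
Elasticity = 1/2

Elasticity = (dY/dX) · (X/Y)

dY/dX = 3/(2·√X)
At X = 75: dY/dX = √3/10, Y = 15·√3

Elasticity = (√3/10) · (75 / (15·√3)) = 1/2

Interpretation: for a small percentage change in X, the percentage change in Y is approximately 0.50 times as large.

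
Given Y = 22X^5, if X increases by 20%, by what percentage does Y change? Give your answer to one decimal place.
148.8%

For Y = 22X^5:
If X → X(1 + 0.2)
Then Y → Y · (1 + 0.2)^5
     ≈ Y · 2.4883

Percentage change = ((1 + 0.2)^5 − 1) × 100% ≈ 148.8%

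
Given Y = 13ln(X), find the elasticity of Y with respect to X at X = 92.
Elasticity = 1/ln(92) ≈ 0.2212

Elasticity = (dY/dX) · (X/Y)

dY/dX = 13/X
At X = 92: dY/dX = 13/92, Y = 13·ln(92)

Elasticity = (13/92) · (92 / (13·ln(92))) = 1/ln(92) ≈ 0.2212

Interpretation: for a small percentage change in X, the percentage change in Y is approximately 0.22 times as large.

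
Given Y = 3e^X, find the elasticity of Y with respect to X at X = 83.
Elasticity = 83

Elasticity = (dY/dX) · (X/Y)

dY/dX = 3·e^X
At X = 83: dY/dX = 3·e^83, Y = 3·e^83

Elasticity = (3·e^83) · (83 / (3·e^83)) = 83

Interpretation: for a small percentage change in X, the percentage change in Y is approximately 83.00 times as large.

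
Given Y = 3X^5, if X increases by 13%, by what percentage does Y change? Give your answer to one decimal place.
84.2%

For Y = 3X^5:
If X → X(1 + 0.13)
Then Y → Y · (1 + 0.13)^5
     ≈ Y · 1.8424

Percentage change = ((1 + 0.13)^5 − 1) × 100% ≈ 84.2%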